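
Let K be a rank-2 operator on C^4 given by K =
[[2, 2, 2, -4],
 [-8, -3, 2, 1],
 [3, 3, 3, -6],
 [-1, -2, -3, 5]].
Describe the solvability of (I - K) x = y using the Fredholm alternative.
(I - K) is invertible (det(I - K) = -21 ≠ 0), so for every y in C^4 the equation (I - K) x = y has a unique solution.

K has rank 2 and factors as K = U V^T = u1 v1^T + u2 v2^T with u1 = (-2, -2, -3, 3), v1 = (1, 0, -1, 1), u2 = (-2, 3, -3, 2), v2 = (-2, -1, 0, 1) (multiplying out reproduces the displayed K). The nonzero eigenvalues of U V^T coincide with those of the 2 x 2 matrix G = V^T U = [[v1·u1, v1·u2], [v2·u1, v2·u2]] = [[4, 3], [9, 3]], and by the Sylvester determinant identity det(I_4 - U V^T) = det(I_2 - V^T U) = det([[-3, -3], [-9, -2]]) = (-3)(-2) - (-3)(-9) = -21. (Direct check: I - K =
[[-1, -2, -2, 4],
 [8, 4, -2, -1],
 [-3, -3, -2, 6],
 [1, 2, 3, -4]]
has determinant -21.) The finite-dimensional Fredholm alternative says: either (I - K) is invertible, or ker(I - K) ≠ {0} and then range(I - K) = ker((I - K)^*)^⊥, with dim ker(I - K) = dim ker((I - K)^*). Since det(I - K) ≠ 0, 1 is not an eigenvalue of K and ker(I - K) = {0}, so we are in the first case: for every y there is a unique x = (I - K)^(-1) y. (Explicitly, by the Woodbury identity, (I - U V^T)^(-1) = I + U (I_2 - G)^(-1) V^T.)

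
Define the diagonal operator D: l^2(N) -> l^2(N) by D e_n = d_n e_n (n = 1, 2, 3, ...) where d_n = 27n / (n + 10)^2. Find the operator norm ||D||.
||D|| = 27/40 (attained at n = 10)

For D diagonal, ||D|| = sup_n |d_n|. Treat f(x) = 27x / (x + 10)^2 for real x > 0. By the quotient rule, f'(x) = 27(10 - x)/(x + 10)^3, which is positive for x < 10 and negative for x > 10. So f has a unique maximum at x = 10, and since 10 is a positive integer, the supremum over n ≥ 1 is attained at n = 10: d_10 = 27·10/(10 + 10)^2 = 27·10/400 = 27/40. Hence ||D|| = 27/40.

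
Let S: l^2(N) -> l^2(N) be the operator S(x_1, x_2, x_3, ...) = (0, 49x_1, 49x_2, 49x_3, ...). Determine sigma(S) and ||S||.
sigma(S) = closed disk {z in C : |z| ≤ 49}; ||S|| = 49

Note S = 49·U where U is the unit right shift (U x)_k = x_{k-1} (with x_0 := 0); so ||S|| = 49||U|| and sigma(S) = 49·sigma(U). ||S x||^2 = sum_{k≥1} |49x_k|^2 = 2401||x||^2, so ||S|| = 49 and sigma(S) ⊂ {|z| ≤ 49}. For any |lambda| < 49, the equation (S - lambda I) x = 0 forces x_1 = 0, then 49x_k = lambda x_{k+1} ⇒ x = 0, so S has no eigenvalues. But (S - lambda I) is not surjective for |lambda| < 49: solving (S - lambda I) x = e_1 would require x_n proportional to (lambda/49)^(-n), which is not in l^2. So every |lambda| < 49 lies in the residual spectrum. The boundary |lambda| = 49 is in the approximate point spectrum (the spectrum is closed). Hence sigma(S) is the closed disk of radius 49.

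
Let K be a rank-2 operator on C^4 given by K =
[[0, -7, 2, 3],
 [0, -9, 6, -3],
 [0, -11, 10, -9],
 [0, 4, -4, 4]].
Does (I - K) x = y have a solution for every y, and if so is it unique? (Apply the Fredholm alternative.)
(I - K) is invertible (det(I - K) = -48 ≠ 0), so for every y in C^4 the equation (I - K) x = y has a unique solution.

K has rank 2 and factors as K = U V^T = u1 v1^T + u2 v2^T with u1 = (-3, -3, -3, 1), v1 = (0, 3, -2, 1), u2 = (2, 0, -2, 1), v2 = (0, 1, -2, 3) (multiplying out reproduces the displayed K). The nonzero eigenvalues of U V^T coincide with those of the 2 x 2 matrix G = V^T U = [[v1·u1, v1·u2], [v2·u1, v2·u2]] = [[-2, 5], [6, 7]], and by the Sylvester determinant identity det(I_4 - U V^T) = det(I_2 - V^T U) = det([[3, -5], [-6, -6]]) = (3)(-6) - (-5)(-6) = -48. (Direct check: I - K =
[[1, 7, -2, -3],
 [0, 10, -6, 3],
 [0, 11, -9, 9],
 [0, -4, 4, -3]]
has determinant -48.) The finite-dimensional Fredholm alternative says: either (I - K) is invertible, or ker(I - K) ≠ {0} and then range(I - K) = ker((I - K)^*)^⊥, with dim ker(I - K) = dim ker((I - K)^*). Since det(I - K) ≠ 0, 1 is not an eigenvalue of K and ker(I - K) = {0}, so we are in the first case: for every y there is a unique x = (I - K)^(-1) y. (Explicitly, by the Woodbury identity, (I - U V^T)^(-1) = I + U (I_2 - G)^(-1) V^T.)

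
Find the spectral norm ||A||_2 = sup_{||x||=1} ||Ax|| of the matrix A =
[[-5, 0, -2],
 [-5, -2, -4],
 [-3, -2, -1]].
||A||_2 ≈ 9.1012 (= sqrt(largest eigenvalue of A^T A))

||A||_2 = sigma_max(A) = sqrt(lambda_max(A^T A)). Form the symmetric matrix M = A^T A =
[[59, 16, 33],
 [16, 8, 10],
 [33, 10, 21]].
Its characteristic polynomial (trace, sum of principal 2x2 minors, determinant of M give the coefficients) is
  p(λ) = det(λ I - M) = λ^3 - 88λ^2 + 434λ - 484.
No integer candidate from the rational root theorem (±divisors of 484) is a root, so the roots are irrational. The cubic discriminant is Δ = 138716848 > 0, so there are three distinct real roots. p(1) = -137 and p(2) = 40 have opposite signs, so a root lies in (1, 2); Newton's method refines it to λ ≈ 1.6699. p(3) = 53 and p(4) = -92 have opposite signs, so a root lies in (3, 4); Newton's method refines it to λ ≈ 3.4991. p(82) = -5240 and p(83) = 1093 have opposite signs, so a root lies in (82, 83); Newton's method refines it to λ ≈ 82.831. Check (Vieta): the three roots sum to 88, matching tr M = 88.
So the eigenvalues of A^T A are ≈ 1.6699, 3.4991, 82.831 (all ≥ 0, as they must be for A^T A). The largest is λ_max ≈ 82.831, hence ||A||_2 = sqrt(λ_max) ≈ 9.1012.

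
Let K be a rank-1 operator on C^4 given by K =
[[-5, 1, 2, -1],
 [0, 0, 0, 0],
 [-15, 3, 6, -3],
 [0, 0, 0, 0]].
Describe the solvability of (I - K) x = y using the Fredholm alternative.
(I - K) is singular (det(I - K) = 0, i.e. 1 ∈ sigma(K)). (I - K) x = y is solvable iff y ⊥ ker((I - K)^*) = span{(-5, 1, 2, -1)}, i.e. iff -5y_1 + y_2 + 2y_3 - y_4 = 0. When solvable, the solutions are x = y + c·(1, 0, 3, 0), c arbitrary (ker(I - K) = span{(1, 0, 3, 0)}, dimension 1).

K has rank 1, so it is an outer product K = u v^T: every row of K is a multiple of one row vector. Reading off the entries, u = (1, 0, 3, 0) and v = (-5, 1, 2, -1) (row i of K equals u_i·v^T). A rank-one matrix u v^T satisfies K u = u (v·u) and kills the (3)-dimensional subspace v^⊥, so its characteristic polynomial is lambda^3 (lambda - v·u) with v·u = tr K = 1. Hence the eigenvalues of I - K are 1 (multiplicity 3) and 1 - (1) = 0, so det(I - K) = 0. (Direct check: I - K =
[[6, -1, -2, 1],
 [0, 1, 0, 0],
 [15, -3, -5, 3],
 [0, 0, 0, 1]]
has determinant 0.) So 1 is an eigenvalue of K and (I - K) is not invertible. The finite-dimensional Fredholm alternative says: either (I - K) is invertible, or ker(I - K) ≠ {0} and then range(I - K) = ker((I - K)^*)^⊥, with dim ker(I - K) = dim ker((I - K)^*). We are in the second case, so we need both kernels. Kernel of I - K: (I - K) u = u - u (v·u) = u - u = 0, so ker(I - K) = span{u} = span{(1, 0, 3, 0)} (it is exactly 1-dimensional because rank(I - K) = 3). Kernel of the adjoint: K is real, so (I - K)^* = I - K^T = I - v u^T, and (I - v u^T) v = v - v (u·v) = 0; hence ker((I - K)^*) = span{v} = span{(-5, 1, 2, -1)}. Therefore (I - K) x = y is solvable iff <y, v> = 0, i.e. iff -5y_1 + y_2 + 2y_3 - y_4 = 0. When this holds, K y = u (v·y) = 0, so (I - K) y = y and x = y is a particular solution; the full solution set is the line x = y + c·u = y + c·(1, 0, 3, 0), c ∈ C.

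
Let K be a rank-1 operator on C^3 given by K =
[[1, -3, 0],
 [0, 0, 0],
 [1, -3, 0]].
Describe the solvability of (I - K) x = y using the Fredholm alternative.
(I - K) is singular (det(I - K) = 0, i.e. 1 ∈ sigma(K)). (I - K) x = y is solvable iff y ⊥ ker((I - K)^*) = span{(1, -3, 0)}, i.e. iff y_1 - 3y_2 = 0. When solvable, the solutions are x = y + c·(1, 0, 1), c arbitrary (ker(I - K) = span{(1, 0, 1)}, dimension 1).

K has rank 1, so it is an outer product K = u v^T: every row of K is a multiple of one row vector. Reading off the entries, u = (1, 0, 1) and v = (1, -3, 0) (row i of K equals u_i·v^T). A rank-one matrix u v^T satisfies K u = u (v·u) and kills the (2)-dimensional subspace v^⊥, so its characteristic polynomial is lambda^2 (lambda - v·u) with v·u = tr K = 1. Hence the eigenvalues of I - K are 1 (multiplicity 2) and 1 - (1) = 0, so det(I - K) = 0. (Direct check: I - K =
[[0, 3, 0],
 [0, 1, 0],
 [-1, 3, 1]]
has determinant 0.) So 1 is an eigenvalue of K and (I - K) is not invertible. The finite-dimensional Fredholm alternative says: either (I - K) is invertible, or ker(I - K) ≠ {0} and then range(I - K) = ker((I - K)^*)^⊥, with dim ker(I - K) = dim ker((I - K)^*). We are in the second case, so we need both kernels. Kernel of I - K: (I - K) u = u - u (v·u) = u - u = 0, so ker(I - K) = span{u} = span{(1, 0, 1)} (it is exactly 1-dimensional because rank(I - K) = 2). Kernel of the adjoint: K is real, so (I - K)^* = I - K^T = I - v u^T, and (I - v u^T) v = v - v (u·v) = 0; hence ker((I - K)^*) = span{v} = span{(1, -3, 0)}. Therefore (I - K) x = y is solvable iff <y, v> = 0, i.e. iff y_1 - 3y_2 = 0. When this holds, K y = u (v·y) = 0, so (I - K) y = y and x = y is a particular solution; the full solution set is the line x = y + c·u = y + c·(1, 0, 1), c ∈ C.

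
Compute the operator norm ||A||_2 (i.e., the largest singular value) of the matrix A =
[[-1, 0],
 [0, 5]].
||A||_2 = 5 (= sqrt(largest eigenvalue of A^T A))

||A||_2 = sigma_max(A) = sqrt(lambda_max(A^T A)). Form the symmetric matrix M = A^T A =
[[1, 0],
 [0, 25]].
Its characteristic polynomial (trace, determinant of M give the coefficients) is
  p(λ) = det(λ I - M) = λ^2 - 26λ + 25.
For λ^2 - 26λ + 25 the discriminant is 576. It is a perfect square (24^2), so the roots are rational: λ = (26 ± 24)/2 = 25, 1.
So the eigenvalues of A^T A are ≈ 1, 25 (all ≥ 0, as they must be for A^T A). The largest is λ_max = 25, hence ||A||_2 = sqrt(λ_max) = 5.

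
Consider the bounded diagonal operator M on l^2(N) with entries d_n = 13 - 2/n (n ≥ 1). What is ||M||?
||M|| = 13

For a diagonal operator on l^2 with entries d_n, ||M|| = sup_n |d_n|. Here d_1 = 11, d_2 = 12, ..., and d_n = 13 - 2/n increases monotonically toward 13. All terms lie in [11, 13), so |d_n| = d_n and the supremum is the limit 13, which is not attained by any individual d_n. Hence ||M|| = 13.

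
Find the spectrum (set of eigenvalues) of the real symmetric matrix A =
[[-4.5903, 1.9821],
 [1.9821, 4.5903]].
sigma(A) ≈ {-5, 5}

A is real symmetric, so its spectrum consists of real eigenvalues. Expanding the characteristic polynomial of the displayed matrix gives
  det(λ I - A) = p(λ) = λ^2 + (0)λ + (-25).
Solving p(λ) = 0 yields eigenvalues ≈ -5, 5. (A is shown rounded to 4 decimals, so these recover the underlying integer eigenvalues to within that precision.)
Verification: the trace of A = 0 equals the sum of eigenvalues 0, and det(A) ≈ -24.9996 matches the eigenvalue product -25.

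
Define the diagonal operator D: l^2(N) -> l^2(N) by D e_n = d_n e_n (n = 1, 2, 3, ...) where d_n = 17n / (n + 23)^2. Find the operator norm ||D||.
||D|| = 17/92 (attained at n = 23)

For D diagonal, ||D|| = sup_n |d_n|. Treat f(x) = 17x / (x + 23)^2 for real x > 0. By the quotient rule, f'(x) = 17(23 - x)/(x + 23)^3, which is positive for x < 23 and negative for x > 23. So f has a unique maximum at x = 23, and since 23 is a positive integer, the supremum over n ≥ 1 is attained at n = 23: d_23 = 17·23/(23 + 23)^2 = 17·23/2116 = 17/92. Hence ||D|| = 17/92.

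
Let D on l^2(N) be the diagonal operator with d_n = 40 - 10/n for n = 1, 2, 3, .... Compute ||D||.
||D|| = 40

For a diagonal operator on l^2 with entries d_n, ||D|| = sup_n |d_n|. Here d_1 = 30, d_2 = 35, ..., and d_n = 40 - 10/n increases monotonically toward 40. All terms lie in [30, 40), so |d_n| = d_n and the supremum is the limit 40, which is not attained by any individual d_n. Hence ||D|| = 40.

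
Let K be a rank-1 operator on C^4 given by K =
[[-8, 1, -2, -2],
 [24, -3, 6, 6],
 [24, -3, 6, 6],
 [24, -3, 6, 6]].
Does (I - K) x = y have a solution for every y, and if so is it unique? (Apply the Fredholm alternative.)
(I - K) is singular (det(I - K) = 0, i.e. 1 ∈ sigma(K)). (I - K) x = y is solvable iff y ⊥ ker((I - K)^*) = span{(-8, 1, -2, -2)}, i.e. iff -8y_1 + y_2 - 2y_3 - 2y_4 = 0. When solvable, the solutions are x = y + c·(1, -3, -3, -3), c arbitrary (ker(I - K) = span{(1, -3, -3, -3)}, dimension 1).

K has rank 1, so it is an outer product K = u v^T: every row of K is a multiple of one row vector. Reading off the entries, u = (1, -3, -3, -3) and v = (-8, 1, -2, -2) (row i of K equals u_i·v^T). A rank-one matrix u v^T satisfies K u = u (v·u) and kills the (3)-dimensional subspace v^⊥, so its characteristic polynomial is lambda^3 (lambda - v·u) with v·u = tr K = 1. Hence the eigenvalues of I - K are 1 (multiplicity 3) and 1 - (1) = 0, so det(I - K) = 0. (Direct check: I - K =
[[9, -1, 2, 2],
 [-24, 4, -6, -6],
 [-24, 3, -5, -6],
 [-24, 3, -6, -5]]
has determinant 0.) So 1 is an eigenvalue of K and (I - K) is not invertible. The finite-dimensional Fredholm alternative says: either (I - K) is invertible, or ker(I - K) ≠ {0} and then range(I - K) = ker((I - K)^*)^⊥, with dim ker(I - K) = dim ker((I - K)^*). We are in the second case, so we need both kernels. Kernel of I - K: (I - K) u = u - u (v·u) = u - u = 0, so ker(I - K) = span{u} = span{(1, -3, -3, -3)} (it is exactly 1-dimensional because rank(I - K) = 3). Kernel of the adjoint: K is real, so (I - K)^* = I - K^T = I - v u^T, and (I - v u^T) v = v - v (u·v) = 0; hence ker((I - K)^*) = span{v} = span{(-8, 1, -2, -2)}. Therefore (I - K) x = y is solvable iff <y, v> = 0, i.e. iff -8y_1 + y_2 - 2y_3 - 2y_4 = 0. When this holds, K y = u (v·y) = 0, so (I - K) y = y and x = y is a particular solution; the full solution set is the line x = y + c·u = y + c·(1, -3, -3, -3), c ∈ C.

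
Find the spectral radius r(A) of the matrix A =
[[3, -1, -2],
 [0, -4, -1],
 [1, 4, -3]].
r(A) ≈ 3.8923

The eigenvalues of A are the roots of its characteristic polynomial. With M = A (coefficients from the trace, the sum of principal 2x2 minors, and det A):
  p(λ) = det(λ I - M) = λ^3 + 4λ^2 - 3λ - 41.
No integer candidate from the rational root theorem (±divisors of 41) is a root, so the roots are irrational. The cubic discriminant is Δ = -25783 < 0, so there is one real root and a complex-conjugate pair. p(2) = -23 and p(3) = 13 have opposite signs, so a root lies in (2, 3); Newton's method refines it to λ ≈ 2.7063. Dividing out (λ - (2.7063)) leaves approximately λ^2 + 6.7063λ + 15.1496. For λ^2 + 6.7063λ + 15.1496 the discriminant is -15.6235. It is negative, so the remaining roots are the complex-conjugate pair λ ≈ -3.3532 ± 1.9763i. Their product equals the constant term, so |λ|^2 ≈ 15.1496 and |λ| ≈ 3.8923.
Thus the eigenvalues (to 4 decimals) are 2.7063 (modulus 2.7063); -3.3532 ± 1.9763i (modulus 3.8923). The spectral radius is the largest modulus: r(A) ≈ 3.8923. (Cross-check: r(A) ≤ ||A||_2 ≈ 5.9393; equality holds whenever A is normal, though it can also hold for some non-normal A.)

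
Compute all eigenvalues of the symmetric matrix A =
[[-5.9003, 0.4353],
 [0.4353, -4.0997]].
sigma(A) ≈ {-6, -4}

A is real symmetric, so its spectrum consists of real eigenvalues. Expanding the characteristic polynomial of the displayed matrix gives
  det(λ I - A) = p(λ) = λ^2 + (10)λ + (24).
Solving p(λ) = 0 yields eigenvalues ≈ -6, -4. (A is shown rounded to 4 decimals, so these recover the underlying integer eigenvalues to within that precision.)
Verification: the trace of A = -10 equals the sum of eigenvalues -10, and det(A) ≈ 24.0000 matches the eigenvalue product 24.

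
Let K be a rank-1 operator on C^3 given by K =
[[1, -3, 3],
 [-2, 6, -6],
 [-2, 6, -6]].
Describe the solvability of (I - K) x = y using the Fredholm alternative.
(I - K) is singular (det(I - K) = 0, i.e. 1 ∈ sigma(K)). (I - K) x = y is solvable iff y ⊥ ker((I - K)^*) = span{(1, -3, 3)}, i.e. iff y_1 - 3y_2 + 3y_3 = 0. When solvable, the solutions are x = y + c·(1, -2, -2), c arbitrary (ker(I - K) = span{(1, -2, -2)}, dimension 1).

K has rank 1, so it is an outer product K = u v^T: every row of K is a multiple of one row vector. Reading off the entries, u = (1, -2, -2) and v = (1, -3, 3) (row i of K equals u_i·v^T). A rank-one matrix u v^T satisfies K u = u (v·u) and kills the (2)-dimensional subspace v^⊥, so its characteristic polynomial is lambda^2 (lambda - v·u) with v·u = tr K = 1. Hence the eigenvalues of I - K are 1 (multiplicity 2) and 1 - (1) = 0, so det(I - K) = 0. (Direct check: I - K =
[[0, 3, -3],
 [2, -5, 6],
 [2, -6, 7]]
has determinant 0.) So 1 is an eigenvalue of K and (I - K) is not invertible. The finite-dimensional Fredholm alternative says: either (I - K) is invertible, or ker(I - K) ≠ {0} and then range(I - K) = ker((I - K)^*)^⊥, with dim ker(I - K) = dim ker((I - K)^*). We are in the second case, so we need both kernels. Kernel of I - K: (I - K) u = u - u (v·u) = u - u = 0, so ker(I - K) = span{u} = span{(1, -2, -2)} (it is exactly 1-dimensional because rank(I - K) = 2). Kernel of the adjoint: K is real, so (I - K)^* = I - K^T = I - v u^T, and (I - v u^T) v = v - v (u·v) = 0; hence ker((I - K)^*) = span{v} = span{(1, -3, 3)}. Therefore (I - K) x = y is solvable iff <y, v> = 0, i.e. iff y_1 - 3y_2 + 3y_3 = 0. When this holds, K y = u (v·y) = 0, so (I - K) y = y and x = y is a particular solution; the full solution set is the line x = y + c·u = y + c·(1, -2, -2), c ∈ C.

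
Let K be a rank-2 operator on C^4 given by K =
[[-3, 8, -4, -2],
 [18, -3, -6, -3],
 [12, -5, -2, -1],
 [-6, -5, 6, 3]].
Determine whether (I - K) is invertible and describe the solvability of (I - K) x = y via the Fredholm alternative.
(I - K) is invertible (det(I - K) = -144 ≠ 0), so for every y in C^4 the equation (I - K) x = y has a unique solution.

K has rank 2 and factors as K = U V^T = u1 v1^T + u2 v2^T with u1 = (2, 3, 1, -3), v1 = (3, 1, -2, -1), u2 = (3, -3, -3, -1), v2 = (-3, 2, 0, 0) (multiplying out reproduces the displayed K). The nonzero eigenvalues of U V^T coincide with those of the 2 x 2 matrix G = V^T U = [[v1·u1, v1·u2], [v2·u1, v2·u2]] = [[10, 13], [0, -15]], and by the Sylvester determinant identity det(I_4 - U V^T) = det(I_2 - V^T U) = det([[-9, -13], [0, 16]]) = (-9)(16) - (-13)(0) = -144. (Direct check: I - K =
[[4, -8, 4, 2],
 [-18, 4, 6, 3],
 [-12, 5, 3, 1],
 [6, 5, -6, -2]]
has determinant -144.) The finite-dimensional Fredholm alternative says: either (I - K) is invertible, or ker(I - K) ≠ {0} and then range(I - K) = ker((I - K)^*)^⊥, with dim ker(I - K) = dim ker((I - K)^*). Since det(I - K) ≠ 0, 1 is not an eigenvalue of K and ker(I - K) = {0}, so we are in the first case: for every y there is a unique x = (I - K)^(-1) y. (Explicitly, by the Woodbury identity, (I - U V^T)^(-1) = I + U (I_2 - G)^(-1) V^T.)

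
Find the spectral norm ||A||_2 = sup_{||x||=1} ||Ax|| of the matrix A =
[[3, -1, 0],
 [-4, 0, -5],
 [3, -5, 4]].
||A||_2 ≈ 9.0832 (= sqrt(largest eigenvalue of A^T A))

||A||_2 = sigma_max(A) = sqrt(lambda_max(A^T A)). Form the symmetric matrix M = A^T A =
[[34, -18, 32],
 [-18, 26, -20],
 [32, -20, 41]].
Its characteristic polynomial (trace, sum of principal 2x2 minors, determinant of M give the coefficients) is
  p(λ) = det(λ I - M) = λ^3 - 101λ^2 + 1596λ - 5776.
No integer candidate from the rational root theorem (±divisors of 5776) is a root, so the roots are irrational. The cubic discriminant is Δ = 1777096144 > 0, so there are three distinct real roots. p(5) = -196 and p(6) = 380 have opposite signs, so a root lies in (5, 6); Newton's method refines it to λ ≈ 5.3089. p(13) = 100 and p(14) = -484 have opposite signs, so a root lies in (13, 14); Newton's method refines it to λ ≈ 13.1871. p(82) = -2660 and p(83) = 2690 have opposite signs, so a root lies in (82, 83); Newton's method refines it to λ ≈ 82.504. Check (Vieta): the three roots sum to 101, matching tr M = 101.
So the eigenvalues of A^T A are ≈ 5.3089, 13.1871, 82.504 (all ≥ 0, as they must be for A^T A). The largest is λ_max ≈ 82.504, hence ||A||_2 = sqrt(λ_max) ≈ 9.0832.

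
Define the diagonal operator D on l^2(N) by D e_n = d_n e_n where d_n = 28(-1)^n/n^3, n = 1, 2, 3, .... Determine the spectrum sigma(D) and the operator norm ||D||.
sigma(D) = {28(-1)^n/n^3 : n ≥ 1} ∪ {0}; ||D|| = 28

A bounded diagonal operator on l^2 with diagonal entries d_n has spectrum equal to the closure of {d_n : n ≥ 1}: every d_n is an eigenvalue (with eigenvector e_n), so {d_n} ⊂ sigma(D); the spectrum is closed, so its closure is too; and for lambda not in the closure, (D - lambda I) has bounded inverse (the diagonal entries 1/(d_n - lambda) are bounded). For our sequence d_n = 28(-1)^n/n^3, n = 1, 2, 3, ...:
  - {d_n} = {28(-1)^n/n^3 : n ≥ 1}; the only limit point is 0
  - closure = {28(-1)^n/n^3 : n ≥ 1} ∪ {0}
For the norm: a diagonal operator has ||D|| = sup_n |d_n|. Here |d_n| = 28/n^3 is decreasing, so sup_n |d_n| = |d_1| = 28. So ||D|| = 28.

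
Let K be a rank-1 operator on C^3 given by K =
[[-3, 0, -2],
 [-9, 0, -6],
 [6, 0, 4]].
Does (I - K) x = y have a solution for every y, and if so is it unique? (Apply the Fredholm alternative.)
(I - K) is singular (det(I - K) = 0, i.e. 1 ∈ sigma(K)). (I - K) x = y is solvable iff y ⊥ ker((I - K)^*) = span{(-3, 0, -2)}, i.e. iff -3y_1 - 2y_3 = 0. When solvable, the solutions are x = y + c·(1, 3, -2), c arbitrary (ker(I - K) = span{(1, 3, -2)}, dimension 1).

K has rank 1, so it is an outer product K = u v^T: every row of K is a multiple of one row vector. Reading off the entries, u = (1, 3, -2) and v = (-3, 0, -2) (row i of K equals u_i·v^T). A rank-one matrix u v^T satisfies K u = u (v·u) and kills the (2)-dimensional subspace v^⊥, so its characteristic polynomial is lambda^2 (lambda - v·u) with v·u = tr K = 1. Hence the eigenvalues of I - K are 1 (multiplicity 2) and 1 - (1) = 0, so det(I - K) = 0. (Direct check: I - K =
[[4, 0, 2],
 [9, 1, 6],
 [-6, 0, -3]]
has determinant 0.) So 1 is an eigenvalue of K and (I - K) is not invertible. The finite-dimensional Fredholm alternative says: either (I - K) is invertible, or ker(I - K) ≠ {0} and then range(I - K) = ker((I - K)^*)^⊥, with dim ker(I - K) = dim ker((I - K)^*). We are in the second case, so we need both kernels. Kernel of I - K: (I - K) u = u - u (v·u) = u - u = 0, so ker(I - K) = span{u} = span{(1, 3, -2)} (it is exactly 1-dimensional because rank(I - K) = 2). Kernel of the adjoint: K is real, so (I - K)^* = I - K^T = I - v u^T, and (I - v u^T) v = v - v (u·v) = 0; hence ker((I - K)^*) = span{v} = span{(-3, 0, -2)}. Therefore (I - K) x = y is solvable iff <y, v> = 0, i.e. iff -3y_1 - 2y_3 = 0. When this holds, K y = u (v·y) = 0, so (I - K) y = y and x = y is a particular solution; the full solution set is the line x = y + c·u = y + c·(1, 3, -2), c ∈ C.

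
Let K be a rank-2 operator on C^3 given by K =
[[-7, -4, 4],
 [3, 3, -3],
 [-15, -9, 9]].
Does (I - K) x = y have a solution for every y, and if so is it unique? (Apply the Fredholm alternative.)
(I - K) is invertible (det(I - K) = -16 ≠ 0), so for every y in C^3 the equation (I - K) x = y has a unique solution.

K has rank 2 and factors as K = U V^T = u1 v1^T + u2 v2^T with u1 = (-2, -3, -3), v1 = (2, 1, -1), u2 = (-1, 3, -3), v2 = (3, 2, -2) (multiplying out reproduces the displayed K). The nonzero eigenvalues of U V^T coincide with those of the 2 x 2 matrix G = V^T U = [[v1·u1, v1·u2], [v2·u1, v2·u2]] = [[-4, 4], [-6, 9]], and by the Sylvester determinant identity det(I_3 - U V^T) = det(I_2 - V^T U) = det([[5, -4], [6, -8]]) = (5)(-8) - (-4)(6) = -16. (Direct check: I - K =
[[8, 4, -4],
 [-3, -2, 3],
 [15, 9, -8]]
has determinant -16.) The finite-dimensional Fredholm alternative says: either (I - K) is invertible, or ker(I - K) ≠ {0} and then range(I - K) = ker((I - K)^*)^⊥, with dim ker(I - K) = dim ker((I - K)^*). Since det(I - K) ≠ 0, 1 is not an eigenvalue of K and ker(I - K) = {0}, so we are in the first case: for every y there is a unique x = (I - K)^(-1) y. (Explicitly, by the Woodbury identity, (I - U V^T)^(-1) = I + U (I_2 - G)^(-1) V^T.)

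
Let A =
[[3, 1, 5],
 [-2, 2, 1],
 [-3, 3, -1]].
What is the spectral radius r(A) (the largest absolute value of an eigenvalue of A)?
r(A) = sqrt(20) ≈ 4.4721

The eigenvalues of A are the roots of its characteristic polynomial. With M = A (coefficients from the trace, the sum of principal 2x2 minors, and det A):
  p(λ) = det(λ I - M) = λ^3 - 4λ^2 + 15λ + 20.
By the rational root theorem any rational root is an integer divisor of 20. Testing λ = -1: p(-1) = -1 - 4 - 15 + 20 = 0, so λ = -1 is a root. Dividing out (λ + 1) leaves p(λ) = (λ + 1)(λ^2 - 5λ + 20). For λ^2 - 5λ + 20 the discriminant is -55. It is negative, so the roots are the complex-conjugate pair λ = 5/2 ± (sqrt(55)/2) i ≈ 2.5 ± 3.7081i. For a conjugate pair the product of the roots equals the constant term, so |λ|^2 = 20 and |λ| = sqrt(20) ≈ 4.4721.
Thus the eigenvalues (to 4 decimals) are 2.5 ± 3.7081i (modulus 4.4721); -1 (modulus 1). The spectral radius is the largest modulus: r(A) = sqrt(20) ≈ 4.4721. (Cross-check: r(A) ≤ ||A||_2 ≈ 6.4182; equality holds whenever A is normal, though it can also hold for some non-normal A.)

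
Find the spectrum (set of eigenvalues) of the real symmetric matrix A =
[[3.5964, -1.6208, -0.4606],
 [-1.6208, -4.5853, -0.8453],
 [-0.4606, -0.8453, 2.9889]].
sigma(A) ≈ {-5, 3, 4}

A is real symmetric, so its spectrum consists of real eigenvalues. Expanding the characteristic polynomial of the displayed matrix gives
  det(λ I - A) = p(λ) = λ^3 + (-2)λ^2 + (-23)λ + (60).
Solving p(λ) = 0 yields eigenvalues ≈ -5, 3, 4. (A is shown rounded to 4 decimals, so these recover the underlying integer eigenvalues to within that precision.)
Verification: the trace of A = 2 equals the sum of eigenvalues 2, and det(A) ≈ -59.9996 matches the eigenvalue product -60.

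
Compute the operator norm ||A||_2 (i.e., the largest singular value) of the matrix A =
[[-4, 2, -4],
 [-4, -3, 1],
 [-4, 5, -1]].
||A||_2 ≈ 8.3382 (= sqrt(largest eigenvalue of A^T A))

||A||_2 = sigma_max(A) = sqrt(lambda_max(A^T A)). Form the symmetric matrix M = A^T A =
[[48, -16, 16],
 [-16, 38, -16],
 [16, -16, 18]].
Its characteristic polynomial (trace, sum of principal 2x2 minors, determinant of M give the coefficients) is
  p(λ) = det(λ I - M) = λ^3 - 104λ^2 + 2604λ - 14400.
No integer candidate from the rational root theorem (±divisors of 14400) is a root, so the roots are irrational. The cubic discriminant is Δ = 2516947200 > 0, so there are three distinct real roots. p(7) = -925 and p(8) = 288 have opposite signs, so a root lies in (7, 8); Newton's method refines it to λ ≈ 7.75. p(26) = 576 and p(27) = -225 have opposite signs, so a root lies in (26, 27); Newton's method refines it to λ ≈ 26.7251. p(69) = -1359 and p(70) = 1280 have opposite signs, so a root lies in (69, 70); Newton's method refines it to λ ≈ 69.5248. Check (Vieta): the three roots sum to 104, matching tr M = 104.
So the eigenvalues of A^T A are ≈ 7.75, 26.7251, 69.5248 (all ≥ 0, as they must be for A^T A). The largest is λ_max ≈ 69.5248, hence ||A||_2 = sqrt(λ_max) ≈ 8.3382.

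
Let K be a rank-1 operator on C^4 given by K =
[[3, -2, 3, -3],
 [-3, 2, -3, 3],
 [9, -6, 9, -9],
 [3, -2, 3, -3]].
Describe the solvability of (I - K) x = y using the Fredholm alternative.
(I - K) is invertible (det(I - K) = -10 ≠ 0), so for every y in C^4 the equation (I - K) x = y has a unique solution.

K has rank 1, so it is an outer product K = u v^T: every row of K is a multiple of one row vector. Reading off the entries, u = (1, -1, 3, 1) and v = (3, -2, 3, -3) (row i of K equals u_i·v^T). A rank-one matrix u v^T satisfies K u = u (v·u) and kills the (3)-dimensional subspace v^⊥, so its characteristic polynomial is lambda^3 (lambda - v·u) with v·u = tr K = 11. Hence the eigenvalues of I - K are 1 (multiplicity 3) and 1 - (11) = -10, so det(I - K) = -10. (Direct check: I - K =
[[-2, 2, -3, 3],
 [3, -1, 3, -3],
 [-9, 6, -8, 9],
 [-3, 2, -3, 4]]
has determinant -10.) The finite-dimensional Fredholm alternative says: either (I - K) is invertible, or ker(I - K) ≠ {0} and then range(I - K) = ker((I - K)^*)^⊥, with dim ker(I - K) = dim ker((I - K)^*). Since det(I - K) ≠ 0, 1 is not an eigenvalue of K and ker(I - K) = {0}, so we are in the first case: for every y there is a unique x = (I - K)^(-1) y. Explicitly, by the Sherman–Morrison formula, (I - u v^T)^(-1) = I + u v^T/(1 - v·u), i.e. (I - K)^(-1) = I + K/(-10).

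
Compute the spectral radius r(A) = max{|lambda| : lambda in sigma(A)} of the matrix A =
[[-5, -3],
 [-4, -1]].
r(A) = 7

The eigenvalues of A are the roots of its characteristic polynomial. With M = A (coefficients from the trace and determinant):
  p(λ) = det(λ I - M) = λ^2 + 6λ - 7.
For λ^2 + 6λ - 7 the discriminant is 64. It is a perfect square (8^2), so the roots are rational: λ = (-6 ± 8)/2 = 1, -7.
Thus the eigenvalues (to 4 decimals) are 1 (modulus 1); -7 (modulus 7). The spectral radius is the largest modulus: r(A) = 7. (Cross-check: r(A) ≤ ||A||_2 ≈ 7.0725; equality holds whenever A is normal, though it can also hold for some non-normal A.)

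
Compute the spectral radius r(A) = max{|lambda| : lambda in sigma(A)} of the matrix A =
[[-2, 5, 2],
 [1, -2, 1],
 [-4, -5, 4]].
r(A) ≈ 4.2547

The eigenvalues of A are the roots of its characteristic polynomial. With M = A (coefficients from the trace, the sum of principal 2x2 minors, and det A):
  p(λ) = det(λ I - M) = λ^3 - 4λ + 60.
No integer candidate from the rational root theorem (±divisors of 60) is a root, so the roots are irrational. The cubic discriminant is Δ = -96944 < 0, so there is one real root and a complex-conjugate pair. p(-5) = -45 and p(-4) = 12 have opposite signs, so a root lies in (-5, -4); Newton's method refines it to λ ≈ -4.2547. Dividing out (λ - (-4.2547)) leaves approximately λ^2 - 4.2547λ + 14.1022. For λ^2 - 4.2547λ + 14.1022 the discriminant is -38.3065. It is negative, so the remaining roots are the complex-conjugate pair λ ≈ 2.1273 ± 3.0946i. Their product equals the constant term, so |λ|^2 ≈ 14.1022 and |λ| ≈ 3.7553.
Thus the eigenvalues (to 4 decimals) are -4.2547 (modulus 4.2547); 2.1273 ± 3.0946i (modulus 3.7553). The spectral radius is the largest modulus: r(A) ≈ 4.2547. (Cross-check: r(A) ≤ ||A||_2 ≈ 7.9294; equality holds whenever A is normal, though it can also hold for some non-normal A.)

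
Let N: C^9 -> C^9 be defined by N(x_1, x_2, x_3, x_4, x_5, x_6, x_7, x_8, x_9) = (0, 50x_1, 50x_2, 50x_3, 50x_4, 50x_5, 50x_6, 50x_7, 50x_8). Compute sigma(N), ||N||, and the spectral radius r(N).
sigma(N) = {0}; ||N|| = 50; r(N) = 0. (N is nilpotent with N^9 = 0.)

On C^9, N is a strictly lower-triangular matrix with 50 on the subdiagonal and zeros elsewhere, so its characteristic polynomial is lambda^9 and every eigenvalue is 0: sigma(N) = {0}. For the operator norm, N e_i = 50e_{i+1} for i = 1, ..., 8 and N e_9 = 0, so the singular values of N are 50 (with multiplicity 8) and 0; hence ||N|| = 50. The spectral radius r(N) = max|lambda| = 0. Note ||N|| > r(N) — characteristic of non-normal nilpotent operators. Indeed N^9 = 0.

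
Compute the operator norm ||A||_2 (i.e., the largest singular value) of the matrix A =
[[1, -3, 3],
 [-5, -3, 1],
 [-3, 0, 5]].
||A||_2 = sqrt((70 + sqrt(2308))/2) ≈ 7.6825 (= sqrt(largest eigenvalue of A^T A))

||A||_2 = sigma_max(A) = sqrt(lambda_max(A^T A)). Form the symmetric matrix M = A^T A =
[[35, 12, -17],
 [12, 18, -12],
 [-17, -12, 35]].
Its characteristic polynomial (trace, sum of principal 2x2 minors, determinant of M give the coefficients) is
  p(λ) = det(λ I - M) = λ^3 - 88λ^2 + 1908λ - 11664.
By the rational root theorem any rational root is an integer divisor of 11664. Testing λ = 18: p(18) = 5832 - 28512 + 34344 - 11664 = 0, so λ = 18 is a root. Dividing out (λ - 18) leaves p(λ) = (λ - 18)(λ^2 - 70λ + 648). For λ^2 - 70λ + 648 the discriminant is 2308. It is nonnegative but not a perfect square, so the roots are real and irrational: λ = (70 ± sqrt(2308))/2 ≈ 59.0208, 10.9792.
So the eigenvalues of A^T A are ≈ 10.9792, 18, 59.0208 (all ≥ 0, as they must be for A^T A). The largest is λ_max = (70 + sqrt(2308))/2 ≈ 59.0208, hence ||A||_2 = sqrt(λ_max) = sqrt((70 + sqrt(2308))/2) ≈ 7.6825.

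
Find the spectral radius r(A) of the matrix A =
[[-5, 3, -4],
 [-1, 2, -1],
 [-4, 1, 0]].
r(A) ≈ 6.7316

The eigenvalues of A are the roots of its characteristic polynomial. With M = A (coefficients from the trace, the sum of principal 2x2 minors, and det A):
  p(λ) = det(λ I - M) = λ^3 + 3λ^2 - 22λ + 21.
No integer candidate from the rational root theorem (±divisors of 21) is a root, so the roots are irrational. The cubic discriminant is Δ = 7825 > 0, so there are three distinct real roots. p(-7) = -21 and p(-6) = 45 have opposite signs, so a root lies in (-7, -6); Newton's method refines it to λ ≈ -6.7316. p(1) = 3 and p(2) = -3 have opposite signs, so a root lies in (1, 2); Newton's method refines it to λ ≈ 1.2645. p(2) = -3 and p(3) = 9 have opposite signs, so a root lies in (2, 3); Newton's method refines it to λ ≈ 2.4671. Check (Vieta): the three roots sum to -3, matching tr M = -3.
Thus the eigenvalues (to 4 decimals) are -6.7316 (modulus 6.7316); 1.2645 (modulus 1.2645); 2.4671 (modulus 2.4671). The spectral radius is the largest modulus: r(A) ≈ 6.7316. (Cross-check: r(A) ≤ ||A||_2 ≈ 8.131; equality holds whenever A is normal, though it can also hold for some non-normal A.)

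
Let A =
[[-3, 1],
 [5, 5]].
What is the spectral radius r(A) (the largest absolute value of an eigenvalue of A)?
r(A) = (2 + sqrt(84))/2 ≈ 5.5826

The eigenvalues of A are the roots of its characteristic polynomial. With M = A (coefficients from the trace and determinant):
  p(λ) = det(λ I - M) = λ^2 - 2λ - 20.
For λ^2 - 2λ - 20 the discriminant is 84. It is nonnegative but not a perfect square, so the roots are real and irrational: λ = (2 ± sqrt(84))/2 ≈ 5.5826, -3.5826.
Thus the eigenvalues (to 4 decimals) are 5.5826 (modulus 5.5826); -3.5826 (modulus 3.5826). The spectral radius is the largest modulus: r(A) = (2 + sqrt(84))/2 ≈ 5.5826. (Cross-check: r(A) ≤ ||A||_2 ≈ 7.2361; equality holds whenever A is normal, though it can also hold for some non-normal A.)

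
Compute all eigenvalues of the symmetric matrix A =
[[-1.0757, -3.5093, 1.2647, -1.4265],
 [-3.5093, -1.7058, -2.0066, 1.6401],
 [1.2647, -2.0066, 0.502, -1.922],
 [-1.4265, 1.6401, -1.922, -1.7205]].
sigma(A) ≈ {-5, -3, -1, 5}

A is real symmetric, so its spectrum consists of real eigenvalues. Expanding the characteristic polynomial of the displayed matrix gives
  det(λ I - A) = p(λ) = λ^4 + (4)λ^3 + (-22)λ^2 + (-99.9973)λ + (-74.9966).
Solving p(λ) = 0 yields eigenvalues ≈ -5, -3, -1, 5. (A is shown rounded to 4 decimals, so these recover the underlying integer eigenvalues to within that precision.)
Verification: the trace of A = -4 equals the sum of eigenvalues -4, and det(A) ≈ -74.9966 matches the eigenvalue product -75.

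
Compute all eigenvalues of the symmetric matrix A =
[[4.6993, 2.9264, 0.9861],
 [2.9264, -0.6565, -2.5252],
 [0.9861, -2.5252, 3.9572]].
sigma(A) ≈ {-3, 5, 6}

A is real symmetric, so its spectrum consists of real eigenvalues. Expanding the characteristic polynomial of the displayed matrix gives
  det(λ I - A) = p(λ) = λ^3 + (-8)λ^2 + (-3)λ + (89.9985).
Solving p(λ) = 0 yields eigenvalues ≈ -3, 5, 6. (A is shown rounded to 4 decimals, so these recover the underlying integer eigenvalues to within that precision.)
Verification: the trace of A = 8 equals the sum of eigenvalues 8, and det(A) ≈ -89.9985 matches the eigenvalue product -90.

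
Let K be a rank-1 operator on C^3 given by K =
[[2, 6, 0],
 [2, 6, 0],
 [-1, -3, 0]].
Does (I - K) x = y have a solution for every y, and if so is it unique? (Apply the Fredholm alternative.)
(I - K) is invertible (det(I - K) = -7 ≠ 0), so for every y in C^3 the equation (I - K) x = y has a unique solution.

K has rank 1, so it is an outer product K = u v^T: every row of K is a multiple of one row vector. Reading off the entries, u = (2, 2, -1) and v = (1, 3, 0) (row i of K equals u_i·v^T). A rank-one matrix u v^T satisfies K u = u (v·u) and kills the (2)-dimensional subspace v^⊥, so its characteristic polynomial is lambda^2 (lambda - v·u) with v·u = tr K = 8. Hence the eigenvalues of I - K are 1 (multiplicity 2) and 1 - (8) = -7, so det(I - K) = -7. (Direct check: I - K =
[[-1, -6, 0],
 [-2, -5, 0],
 [1, 3, 1]]
has determinant -7.) The finite-dimensional Fredholm alternative says: either (I - K) is invertible, or ker(I - K) ≠ {0} and then range(I - K) = ker((I - K)^*)^⊥, with dim ker(I - K) = dim ker((I - K)^*). Since det(I - K) ≠ 0, 1 is not an eigenvalue of K and ker(I - K) = {0}, so we are in the first case: for every y there is a unique x = (I - K)^(-1) y. Explicitly, by the Sherman–Morrison formula, (I - u v^T)^(-1) = I + u v^T/(1 - v·u), i.e. (I - K)^(-1) = I + K/(-7).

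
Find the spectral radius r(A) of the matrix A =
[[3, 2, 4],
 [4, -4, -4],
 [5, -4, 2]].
r(A) = 8

The eigenvalues of A are the roots of its characteristic polynomial. With M = A (coefficients from the trace, the sum of principal 2x2 minors, and det A):
  p(λ) = det(λ I - M) = λ^3 - λ^2 - 58λ + 112.
By the rational root theorem any rational root is an integer divisor of 112. Testing λ = -8: p(-8) = -512 - 64 + 464 + 112 = 0, so λ = -8 is a root. Dividing out (λ + 8) leaves p(λ) = (λ + 8)(λ^2 - 9λ + 14). For λ^2 - 9λ + 14 the discriminant is 25. It is a perfect square (5^2), so the roots are rational: λ = (9 ± 5)/2 = 7, 2.
Thus the eigenvalues (to 4 decimals) are 7 (modulus 7); 2 (modulus 2); -8 (modulus 8). The spectral radius is the largest modulus: r(A) = 8. (Cross-check: r(A) ≤ ||A||_2 ≈ 8.6375; equality holds whenever A is normal, though it can also hold for some non-normal A.)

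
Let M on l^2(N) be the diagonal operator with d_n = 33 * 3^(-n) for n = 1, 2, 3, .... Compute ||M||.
||M|| = 11 (attained at n = 1)

For M diagonal, ||M|| = sup_n |d_n|. The sequence d_n = 33 * 3^(-n) is positive and strictly decreasing (ratio 3^(-1) < 1), so the supremum is d_1 = 33/3 = 11. Hence ||M|| = 11.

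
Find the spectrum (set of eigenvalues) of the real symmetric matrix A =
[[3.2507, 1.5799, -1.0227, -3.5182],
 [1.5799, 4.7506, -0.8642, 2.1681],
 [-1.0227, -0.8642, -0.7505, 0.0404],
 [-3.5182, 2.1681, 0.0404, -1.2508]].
sigma(A) ≈ {-4, -1, 5, 6}

A is real symmetric, so its spectrum consists of real eigenvalues. Expanding the characteristic polynomial of the displayed matrix gives
  det(λ I - A) = p(λ) = λ^4 + (-6)λ^3 + (-21)λ^2 + (106.0014)λ + (120.0059).
Solving p(λ) = 0 yields eigenvalues ≈ -4, -1, 5, 6. (A is shown rounded to 4 decimals, so these recover the underlying integer eigenvalues to within that precision.)
Verification: the trace of A = 6 equals the sum of eigenvalues 6, and det(A) ≈ 120.0059 matches the eigenvalue product 120.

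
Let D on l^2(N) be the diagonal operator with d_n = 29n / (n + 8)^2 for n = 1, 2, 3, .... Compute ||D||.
||D|| = 29/32 (attained at n = 8)

For D diagonal, ||D|| = sup_n |d_n|. Treat f(x) = 29x / (x + 8)^2 for real x > 0. By the quotient rule, f'(x) = 29(8 - x)/(x + 8)^3, which is positive for x < 8 and negative for x > 8. So f has a unique maximum at x = 8, and since 8 is a positive integer, the supremum over n ≥ 1 is attained at n = 8: d_8 = 29·8/(8 + 8)^2 = 29·8/256 = 29/32. Hence ||D|| = 29/32.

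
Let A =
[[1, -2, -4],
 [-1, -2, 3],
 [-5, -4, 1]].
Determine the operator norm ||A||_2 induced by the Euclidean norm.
||A||_2 ≈ 7.0736 (= sqrt(largest eigenvalue of A^T A))

||A||_2 = sigma_max(A) = sqrt(lambda_max(A^T A)). Form the symmetric matrix M = A^T A =
[[27, 20, -12],
 [20, 24, -2],
 [-12, -2, 26]].
Its characteristic polynomial (trace, sum of principal 2x2 minors, determinant of M give the coefficients) is
  p(λ) = det(λ I - M) = λ^3 - 77λ^2 + 1426λ - 3844.
No integer candidate from the rational root theorem (±divisors of 3844) is a root, so the roots are irrational. The cubic discriminant is Δ = 636339604 > 0, so there are three distinct real roots. p(3) = -232 and p(4) = 692 have opposite signs, so a root lies in (3, 4); Newton's method refines it to λ ≈ 3.238. p(23) = 388 and p(24) = -148 have opposite signs, so a root lies in (23, 24); Newton's method refines it to λ ≈ 23.7262. p(50) = -44 and p(51) = 1256 have opposite signs, so a root lies in (50, 51); Newton's method refines it to λ ≈ 50.0358. Check (Vieta): the three roots sum to 77, matching tr M = 77.
So the eigenvalues of A^T A are ≈ 3.238, 23.7262, 50.0358 (all ≥ 0, as they must be for A^T A). The largest is λ_max ≈ 50.0358, hence ||A||_2 = sqrt(λ_max) ≈ 7.0736.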